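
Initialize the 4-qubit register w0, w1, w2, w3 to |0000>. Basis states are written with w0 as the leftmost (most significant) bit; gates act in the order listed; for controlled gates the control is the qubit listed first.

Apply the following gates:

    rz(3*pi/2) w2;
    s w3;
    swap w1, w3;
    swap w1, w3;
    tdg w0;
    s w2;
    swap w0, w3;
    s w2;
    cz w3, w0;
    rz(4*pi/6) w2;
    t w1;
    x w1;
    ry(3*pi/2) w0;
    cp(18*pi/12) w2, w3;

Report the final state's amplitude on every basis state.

The resulting statevector has amplitude -sqrt(2)*exp(11*I*pi/12)/2 on |0100>, sqrt(2)*exp(11*I*pi/12)/2 on |1100>, and 0 on every other basis state. Key observation: gates 3-4 undo each other exactly, leaving only the rest of the circuit to track.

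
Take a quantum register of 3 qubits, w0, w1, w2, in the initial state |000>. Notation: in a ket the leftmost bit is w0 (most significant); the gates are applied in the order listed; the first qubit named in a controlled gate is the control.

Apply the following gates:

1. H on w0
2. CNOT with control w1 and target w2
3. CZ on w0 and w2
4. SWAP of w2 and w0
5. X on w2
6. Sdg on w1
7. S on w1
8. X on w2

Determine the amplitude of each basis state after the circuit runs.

The final amplitudes are sqrt(2)/2 on |000>, sqrt(2)/2 on |001>, and 0 on every other basis state.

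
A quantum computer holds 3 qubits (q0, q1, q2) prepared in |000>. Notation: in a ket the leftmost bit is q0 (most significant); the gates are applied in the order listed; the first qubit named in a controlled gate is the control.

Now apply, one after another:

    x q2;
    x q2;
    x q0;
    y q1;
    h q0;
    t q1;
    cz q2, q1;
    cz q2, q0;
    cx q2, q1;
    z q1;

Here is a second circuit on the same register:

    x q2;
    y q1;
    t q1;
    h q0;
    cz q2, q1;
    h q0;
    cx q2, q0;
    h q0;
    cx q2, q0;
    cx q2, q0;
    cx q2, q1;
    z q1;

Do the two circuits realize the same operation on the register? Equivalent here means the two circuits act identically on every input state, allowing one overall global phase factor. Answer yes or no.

No, they are not equivalent — no single phase factor reconciles the two unitaries.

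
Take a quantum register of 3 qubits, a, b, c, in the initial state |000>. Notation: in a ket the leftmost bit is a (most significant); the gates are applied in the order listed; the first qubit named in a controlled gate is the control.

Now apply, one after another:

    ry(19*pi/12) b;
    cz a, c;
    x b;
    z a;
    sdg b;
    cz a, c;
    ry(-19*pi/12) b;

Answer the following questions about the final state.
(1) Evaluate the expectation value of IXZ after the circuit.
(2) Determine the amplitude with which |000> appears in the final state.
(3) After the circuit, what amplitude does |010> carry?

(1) The observable IXZ averages to -1/4.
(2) |000> carries amplitude -(1 - I)*(sqrt(2) + sqrt(6))/8 in the final state.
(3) |010> carries amplitude (1 - I)*(-sqrt(2) + sqrt(6) - 4*I)/8 in the final state.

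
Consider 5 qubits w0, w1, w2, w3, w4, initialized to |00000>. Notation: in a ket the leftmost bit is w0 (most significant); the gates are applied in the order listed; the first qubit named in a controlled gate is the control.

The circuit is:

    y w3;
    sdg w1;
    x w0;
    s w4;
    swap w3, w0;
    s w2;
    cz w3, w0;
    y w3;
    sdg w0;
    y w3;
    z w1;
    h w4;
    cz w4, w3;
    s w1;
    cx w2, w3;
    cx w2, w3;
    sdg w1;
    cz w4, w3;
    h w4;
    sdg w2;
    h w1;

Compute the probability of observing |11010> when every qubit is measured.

A full measurement returns |11010> with probability 1/2. Key observation: steps 12-19 multiply out to the identity, so the circuit reduces to the remaining gates.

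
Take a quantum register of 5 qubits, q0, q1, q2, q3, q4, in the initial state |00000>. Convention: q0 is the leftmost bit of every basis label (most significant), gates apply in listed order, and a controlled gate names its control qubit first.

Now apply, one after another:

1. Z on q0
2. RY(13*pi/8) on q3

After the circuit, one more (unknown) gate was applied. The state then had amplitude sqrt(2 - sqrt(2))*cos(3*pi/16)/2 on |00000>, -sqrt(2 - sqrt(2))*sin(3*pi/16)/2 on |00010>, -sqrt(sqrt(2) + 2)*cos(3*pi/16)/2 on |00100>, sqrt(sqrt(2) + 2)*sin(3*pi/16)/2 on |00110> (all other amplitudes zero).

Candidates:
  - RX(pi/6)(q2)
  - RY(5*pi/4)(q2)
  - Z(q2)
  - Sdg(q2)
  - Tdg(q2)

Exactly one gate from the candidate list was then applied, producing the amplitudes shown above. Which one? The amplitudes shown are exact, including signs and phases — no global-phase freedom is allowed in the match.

It was RY(5*pi/4)(q2) that produced the state shown.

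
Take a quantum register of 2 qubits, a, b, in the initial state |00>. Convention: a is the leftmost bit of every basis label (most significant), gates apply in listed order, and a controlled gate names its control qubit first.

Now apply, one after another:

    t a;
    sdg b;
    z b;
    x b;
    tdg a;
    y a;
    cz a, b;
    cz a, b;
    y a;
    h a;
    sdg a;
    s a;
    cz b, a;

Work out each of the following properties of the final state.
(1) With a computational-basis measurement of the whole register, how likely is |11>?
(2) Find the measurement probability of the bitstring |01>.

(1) The probability of measuring |11> is 1/2.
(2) Outcome |01> occurs with probability 1/2.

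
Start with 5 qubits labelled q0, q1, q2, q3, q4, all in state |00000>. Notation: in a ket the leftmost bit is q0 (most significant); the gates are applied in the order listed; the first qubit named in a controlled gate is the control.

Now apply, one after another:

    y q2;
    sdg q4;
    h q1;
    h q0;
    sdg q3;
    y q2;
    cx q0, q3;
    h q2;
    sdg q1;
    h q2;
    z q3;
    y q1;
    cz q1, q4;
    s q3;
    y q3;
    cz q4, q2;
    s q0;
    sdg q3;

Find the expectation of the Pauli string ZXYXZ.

In the final state, ZXYXZ has expectation 0.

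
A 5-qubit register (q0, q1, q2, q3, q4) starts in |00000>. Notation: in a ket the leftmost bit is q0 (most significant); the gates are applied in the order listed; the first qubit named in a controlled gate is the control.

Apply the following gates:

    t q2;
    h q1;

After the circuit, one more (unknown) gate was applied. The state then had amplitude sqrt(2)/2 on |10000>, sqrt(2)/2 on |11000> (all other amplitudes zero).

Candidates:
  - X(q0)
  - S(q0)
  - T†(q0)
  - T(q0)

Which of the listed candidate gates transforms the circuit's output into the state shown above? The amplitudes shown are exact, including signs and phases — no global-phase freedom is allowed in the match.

The applied gate was X(q0).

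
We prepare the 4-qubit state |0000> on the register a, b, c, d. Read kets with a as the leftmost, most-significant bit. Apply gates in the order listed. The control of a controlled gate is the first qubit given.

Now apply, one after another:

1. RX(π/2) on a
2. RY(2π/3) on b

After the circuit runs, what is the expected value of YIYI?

The expectation value of YIYI is 0.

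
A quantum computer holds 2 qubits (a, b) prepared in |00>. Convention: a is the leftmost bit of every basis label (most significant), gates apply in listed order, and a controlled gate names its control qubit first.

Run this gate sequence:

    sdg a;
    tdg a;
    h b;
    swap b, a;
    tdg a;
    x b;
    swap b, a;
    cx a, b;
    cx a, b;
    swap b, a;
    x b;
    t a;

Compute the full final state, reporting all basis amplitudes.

After the circuit, the state carries amplitude sqrt(2)/2 on |00>, 0 on |01>, sqrt(2)/2 on |10>, 0 on |11>. Key observation: gates 5-12 undo each other exactly, leaving only the rest of the circuit to track.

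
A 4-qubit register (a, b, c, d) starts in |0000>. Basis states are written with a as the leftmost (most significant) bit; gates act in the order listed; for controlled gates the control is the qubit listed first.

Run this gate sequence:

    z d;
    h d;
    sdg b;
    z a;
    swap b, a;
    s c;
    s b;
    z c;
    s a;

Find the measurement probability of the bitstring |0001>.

A full measurement returns |0001> with probability 1/2.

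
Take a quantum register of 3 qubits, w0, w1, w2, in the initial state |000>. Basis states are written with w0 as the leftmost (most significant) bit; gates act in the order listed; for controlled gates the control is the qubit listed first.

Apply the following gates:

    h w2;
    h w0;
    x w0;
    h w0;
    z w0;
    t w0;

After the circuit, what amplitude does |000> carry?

|000> carries amplitude sqrt(2)/2 in the final state. Key observation: the block from step 2 through step 5 cancels to the identity and can be dropped.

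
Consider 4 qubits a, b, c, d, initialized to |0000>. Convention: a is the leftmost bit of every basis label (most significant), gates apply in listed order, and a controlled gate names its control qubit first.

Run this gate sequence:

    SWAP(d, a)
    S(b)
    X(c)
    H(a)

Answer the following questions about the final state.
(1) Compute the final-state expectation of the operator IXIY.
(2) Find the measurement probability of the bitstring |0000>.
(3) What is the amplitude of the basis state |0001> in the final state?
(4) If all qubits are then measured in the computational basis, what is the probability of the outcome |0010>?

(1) The observable IXIY averages to 0.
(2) A full measurement returns |0000> with probability 0.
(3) The final state's coefficient on |0001> equals 0.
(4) A full measurement returns |0010> with probability 1/2.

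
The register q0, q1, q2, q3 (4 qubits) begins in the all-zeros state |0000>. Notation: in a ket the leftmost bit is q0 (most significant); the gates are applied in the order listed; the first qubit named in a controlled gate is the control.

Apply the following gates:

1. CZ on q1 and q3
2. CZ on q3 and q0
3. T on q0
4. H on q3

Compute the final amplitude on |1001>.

The amplitude on |1001> is 0.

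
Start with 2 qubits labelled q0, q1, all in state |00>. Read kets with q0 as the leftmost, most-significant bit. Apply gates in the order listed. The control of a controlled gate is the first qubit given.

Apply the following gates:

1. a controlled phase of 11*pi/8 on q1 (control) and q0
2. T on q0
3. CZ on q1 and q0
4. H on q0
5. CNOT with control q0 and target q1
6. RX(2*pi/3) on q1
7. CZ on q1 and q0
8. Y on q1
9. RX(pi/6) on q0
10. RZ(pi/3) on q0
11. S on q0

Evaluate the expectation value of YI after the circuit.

In the final state, YI has expectation 3*sqrt(3)/8.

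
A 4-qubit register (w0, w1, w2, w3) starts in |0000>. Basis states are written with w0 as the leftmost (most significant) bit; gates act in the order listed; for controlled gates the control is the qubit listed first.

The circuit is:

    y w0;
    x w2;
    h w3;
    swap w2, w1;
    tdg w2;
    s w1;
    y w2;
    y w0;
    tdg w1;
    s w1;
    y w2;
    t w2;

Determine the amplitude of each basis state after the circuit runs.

The resulting statevector has amplitude sqrt(2)*exp(3*I*pi/4)/2 on |0100>, sqrt(2)*exp(3*I*pi/4)/2 on |0101>, and 0 on every other basis state.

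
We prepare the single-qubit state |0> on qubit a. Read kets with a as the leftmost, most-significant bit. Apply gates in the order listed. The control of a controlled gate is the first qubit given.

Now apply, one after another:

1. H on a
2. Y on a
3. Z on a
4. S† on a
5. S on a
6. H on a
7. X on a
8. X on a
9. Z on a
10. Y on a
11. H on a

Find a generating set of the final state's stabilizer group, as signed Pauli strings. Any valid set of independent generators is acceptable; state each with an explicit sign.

The final state is stabilized by the group generated by -X; other independent generating sets are equally valid.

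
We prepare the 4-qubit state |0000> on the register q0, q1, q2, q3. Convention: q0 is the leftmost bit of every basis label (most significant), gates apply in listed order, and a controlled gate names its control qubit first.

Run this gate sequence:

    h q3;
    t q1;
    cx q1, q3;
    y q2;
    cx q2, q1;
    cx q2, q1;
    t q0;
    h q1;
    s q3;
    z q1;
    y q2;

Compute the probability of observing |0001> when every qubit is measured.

The probability of measuring |0001> is 1/4.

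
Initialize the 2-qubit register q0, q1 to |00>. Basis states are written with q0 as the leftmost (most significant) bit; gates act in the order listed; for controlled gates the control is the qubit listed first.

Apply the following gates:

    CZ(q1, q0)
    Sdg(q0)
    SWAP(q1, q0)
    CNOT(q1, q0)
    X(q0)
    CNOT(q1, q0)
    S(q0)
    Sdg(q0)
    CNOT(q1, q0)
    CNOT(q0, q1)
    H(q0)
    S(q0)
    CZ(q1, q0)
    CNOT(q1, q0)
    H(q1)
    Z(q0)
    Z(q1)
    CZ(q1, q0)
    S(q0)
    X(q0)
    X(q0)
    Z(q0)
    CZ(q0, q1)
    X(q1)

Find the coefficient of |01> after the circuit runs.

|01> carries amplitude I/2 in the final state. Key observation: gates 6-9 undo each other exactly, leaving only the rest of the circuit to track.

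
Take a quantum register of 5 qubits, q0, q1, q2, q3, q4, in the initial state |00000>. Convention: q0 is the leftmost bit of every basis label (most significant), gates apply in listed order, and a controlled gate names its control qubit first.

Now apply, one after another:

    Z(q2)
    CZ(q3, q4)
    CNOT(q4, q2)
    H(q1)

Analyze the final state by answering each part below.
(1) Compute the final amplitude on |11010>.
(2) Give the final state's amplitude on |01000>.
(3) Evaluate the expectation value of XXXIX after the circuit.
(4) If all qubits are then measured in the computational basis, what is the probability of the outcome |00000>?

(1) The final state's coefficient on |11010> equals 0.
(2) The final state's coefficient on |01000> equals sqrt(2)/2.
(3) In the final state, XXXIX has expectation 0.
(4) A full measurement returns |00000> with probability 1/2.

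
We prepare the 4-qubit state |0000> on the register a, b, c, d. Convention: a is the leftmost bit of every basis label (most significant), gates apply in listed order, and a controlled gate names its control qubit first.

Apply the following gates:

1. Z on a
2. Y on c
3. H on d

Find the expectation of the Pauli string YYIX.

The observable YYIX averages to 0.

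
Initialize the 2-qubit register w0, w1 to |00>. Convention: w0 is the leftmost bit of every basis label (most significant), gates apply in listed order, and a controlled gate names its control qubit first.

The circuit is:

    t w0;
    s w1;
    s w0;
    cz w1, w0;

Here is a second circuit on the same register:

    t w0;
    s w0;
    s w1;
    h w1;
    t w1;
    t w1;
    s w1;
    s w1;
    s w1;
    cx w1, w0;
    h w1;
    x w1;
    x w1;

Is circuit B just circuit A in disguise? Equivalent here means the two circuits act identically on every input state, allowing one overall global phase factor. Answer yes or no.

No: there is an input state on which the two circuits produce genuinely different outputs (not merely differing by a phase).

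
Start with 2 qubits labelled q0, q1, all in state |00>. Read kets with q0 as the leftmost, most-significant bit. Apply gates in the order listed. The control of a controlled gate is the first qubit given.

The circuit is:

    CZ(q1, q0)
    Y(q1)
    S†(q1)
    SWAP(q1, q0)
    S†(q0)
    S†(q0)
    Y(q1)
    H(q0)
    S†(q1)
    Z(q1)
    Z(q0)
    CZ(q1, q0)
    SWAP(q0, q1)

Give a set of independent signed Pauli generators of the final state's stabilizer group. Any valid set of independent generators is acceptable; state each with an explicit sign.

The stabilizer group can be generated by -IX, -ZI, among other valid generating sets.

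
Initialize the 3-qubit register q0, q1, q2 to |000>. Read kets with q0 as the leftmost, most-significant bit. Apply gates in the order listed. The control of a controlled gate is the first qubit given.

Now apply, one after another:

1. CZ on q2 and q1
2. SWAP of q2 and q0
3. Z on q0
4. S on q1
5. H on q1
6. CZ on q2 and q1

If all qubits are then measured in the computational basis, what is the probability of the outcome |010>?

Outcome |010> occurs with probability 1/2.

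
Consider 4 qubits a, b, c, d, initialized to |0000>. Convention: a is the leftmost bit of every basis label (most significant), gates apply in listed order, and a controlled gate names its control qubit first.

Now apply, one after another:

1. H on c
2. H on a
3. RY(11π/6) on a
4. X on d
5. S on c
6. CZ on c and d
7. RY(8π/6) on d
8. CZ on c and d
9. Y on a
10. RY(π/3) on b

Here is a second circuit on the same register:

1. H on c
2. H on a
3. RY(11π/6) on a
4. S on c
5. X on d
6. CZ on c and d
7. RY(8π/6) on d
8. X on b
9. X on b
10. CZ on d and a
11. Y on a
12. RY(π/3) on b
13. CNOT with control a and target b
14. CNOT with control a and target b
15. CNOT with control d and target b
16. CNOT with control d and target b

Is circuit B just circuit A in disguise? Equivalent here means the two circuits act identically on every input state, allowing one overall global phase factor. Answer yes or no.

No — the two circuits implement different unitaries, even allowing a global phase.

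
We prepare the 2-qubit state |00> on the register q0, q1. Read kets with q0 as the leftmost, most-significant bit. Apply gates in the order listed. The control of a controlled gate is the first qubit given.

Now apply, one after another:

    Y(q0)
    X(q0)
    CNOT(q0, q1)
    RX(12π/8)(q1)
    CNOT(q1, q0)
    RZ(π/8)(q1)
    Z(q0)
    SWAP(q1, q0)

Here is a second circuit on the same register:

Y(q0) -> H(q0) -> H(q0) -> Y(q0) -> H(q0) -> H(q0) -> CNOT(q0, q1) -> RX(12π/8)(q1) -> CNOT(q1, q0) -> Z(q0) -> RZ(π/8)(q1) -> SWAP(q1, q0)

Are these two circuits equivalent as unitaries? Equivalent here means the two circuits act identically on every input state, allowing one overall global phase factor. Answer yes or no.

No — the two circuits implement different unitaries, even allowing a global phase.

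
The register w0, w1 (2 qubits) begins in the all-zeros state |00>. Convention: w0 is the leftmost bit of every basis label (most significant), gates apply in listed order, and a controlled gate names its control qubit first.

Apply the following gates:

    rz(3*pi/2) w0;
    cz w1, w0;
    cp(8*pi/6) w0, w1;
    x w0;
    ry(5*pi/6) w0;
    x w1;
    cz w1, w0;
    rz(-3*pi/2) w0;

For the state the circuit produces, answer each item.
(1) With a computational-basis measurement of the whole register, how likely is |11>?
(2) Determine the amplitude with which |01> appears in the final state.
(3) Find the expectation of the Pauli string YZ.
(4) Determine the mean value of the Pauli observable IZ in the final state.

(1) Outcome |11> occurs with probability 1/2 - sqrt(3)/4.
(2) The amplitude on |01> is -sqrt(6)/4 - sqrt(2)/4.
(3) In the final state, YZ has expectation -1/2.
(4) The observable IZ averages to -1.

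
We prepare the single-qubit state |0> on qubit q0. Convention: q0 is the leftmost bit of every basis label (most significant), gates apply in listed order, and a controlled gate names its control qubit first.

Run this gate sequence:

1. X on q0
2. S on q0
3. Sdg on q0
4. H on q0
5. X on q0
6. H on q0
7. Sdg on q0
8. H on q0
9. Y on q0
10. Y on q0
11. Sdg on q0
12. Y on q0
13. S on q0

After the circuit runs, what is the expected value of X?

In the final state, X has expectation -1.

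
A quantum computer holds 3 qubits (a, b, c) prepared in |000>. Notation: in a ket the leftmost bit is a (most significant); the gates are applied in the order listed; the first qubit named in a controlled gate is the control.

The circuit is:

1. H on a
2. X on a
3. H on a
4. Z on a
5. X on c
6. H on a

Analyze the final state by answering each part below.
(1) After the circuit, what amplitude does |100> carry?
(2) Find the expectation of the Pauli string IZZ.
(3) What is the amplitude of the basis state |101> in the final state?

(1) The amplitude on |100> is 0. Key observation: steps 1-4 multiply out to the identity, so the circuit reduces to the remaining gates.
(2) In the final state, IZZ has expectation -1.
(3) The amplitude on |101> is sqrt(2)/2.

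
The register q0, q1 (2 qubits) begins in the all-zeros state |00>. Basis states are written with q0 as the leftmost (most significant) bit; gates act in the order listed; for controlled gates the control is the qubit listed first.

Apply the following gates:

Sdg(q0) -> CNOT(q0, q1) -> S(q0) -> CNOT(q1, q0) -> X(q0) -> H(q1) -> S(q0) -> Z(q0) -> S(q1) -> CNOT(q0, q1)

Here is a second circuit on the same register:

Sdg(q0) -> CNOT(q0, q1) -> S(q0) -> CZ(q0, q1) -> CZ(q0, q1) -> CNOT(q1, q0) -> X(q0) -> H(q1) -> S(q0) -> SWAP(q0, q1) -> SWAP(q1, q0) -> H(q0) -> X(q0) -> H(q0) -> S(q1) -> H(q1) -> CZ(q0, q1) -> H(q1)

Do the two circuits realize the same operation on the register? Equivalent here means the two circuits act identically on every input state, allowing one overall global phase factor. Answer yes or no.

Yes, they are equivalent — the unitaries differ by at most a global phase.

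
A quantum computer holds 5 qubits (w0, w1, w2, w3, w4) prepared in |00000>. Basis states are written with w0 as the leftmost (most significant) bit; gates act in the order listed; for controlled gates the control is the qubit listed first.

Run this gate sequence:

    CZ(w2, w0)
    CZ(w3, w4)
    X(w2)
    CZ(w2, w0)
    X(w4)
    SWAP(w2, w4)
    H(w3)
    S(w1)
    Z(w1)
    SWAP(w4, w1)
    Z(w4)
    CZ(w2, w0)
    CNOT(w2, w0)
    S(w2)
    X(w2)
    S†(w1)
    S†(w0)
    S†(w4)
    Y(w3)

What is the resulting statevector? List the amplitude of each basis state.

The final amplitudes are -sqrt(2)/2 on |11000>, sqrt(2)/2 on |11010>, and 0 on every other basis state.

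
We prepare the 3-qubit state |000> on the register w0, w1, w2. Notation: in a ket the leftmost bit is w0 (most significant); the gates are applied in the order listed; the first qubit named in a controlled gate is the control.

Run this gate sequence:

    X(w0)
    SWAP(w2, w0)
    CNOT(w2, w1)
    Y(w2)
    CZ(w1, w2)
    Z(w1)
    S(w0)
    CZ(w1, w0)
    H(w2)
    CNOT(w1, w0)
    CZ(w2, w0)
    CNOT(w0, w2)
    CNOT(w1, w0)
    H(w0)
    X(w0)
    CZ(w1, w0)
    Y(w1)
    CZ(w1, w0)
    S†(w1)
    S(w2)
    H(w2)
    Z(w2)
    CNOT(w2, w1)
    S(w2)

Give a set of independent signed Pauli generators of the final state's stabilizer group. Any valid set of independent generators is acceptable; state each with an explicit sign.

One valid set of independent stabilizer generators is -XII, +IXX, +IZZ (any independent generating set of the same group is equally correct).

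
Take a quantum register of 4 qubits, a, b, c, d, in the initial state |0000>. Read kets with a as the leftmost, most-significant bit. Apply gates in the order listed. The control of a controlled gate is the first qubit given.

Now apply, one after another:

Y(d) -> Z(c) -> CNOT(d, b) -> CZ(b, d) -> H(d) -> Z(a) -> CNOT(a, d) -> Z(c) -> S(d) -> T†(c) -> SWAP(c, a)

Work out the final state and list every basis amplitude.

The final amplitudes are -sqrt(2)*I/2 on |0100>, -sqrt(2)/2 on |0101>, and 0 on every other basis state.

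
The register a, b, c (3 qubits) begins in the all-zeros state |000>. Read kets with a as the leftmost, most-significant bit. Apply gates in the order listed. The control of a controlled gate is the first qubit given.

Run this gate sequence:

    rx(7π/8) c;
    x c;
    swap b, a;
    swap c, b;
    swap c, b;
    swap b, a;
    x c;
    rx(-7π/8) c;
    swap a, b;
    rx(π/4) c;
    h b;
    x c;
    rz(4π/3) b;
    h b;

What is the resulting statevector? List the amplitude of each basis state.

After the circuit, the state carries amplitude -I*sqrt(1/2 - sqrt(2)/4)*exp(-2*I*pi/3)*cos(7*pi/16)**2/2 - I*sqrt(1/2 - sqrt(2)/4)*exp(2*I*pi/3)*cos(7*pi/16)**2/2 - I*sqrt(1/2 - sqrt(2)/4)*exp(-2*I*pi/3)*sin(7*pi/16)**2/2 - I*sqrt(1/2 - sqrt(2)/4)*exp(2*I*pi/3)*sin(7*pi/16)**2/2 on |000>, -sqrt(sqrt(2) + 2)/4 on |001>, I*sqrt(1/2 - sqrt(2)/4)*exp(2*I*pi/3)*sin(7*pi/16)**2/2 + I*sqrt(1/2 - sqrt(2)/4)*exp(2*I*pi/3)*cos(7*pi/16)**2/2 - I*sqrt(1/2 - sqrt(2)/4)*exp(-2*I*pi/3)*cos(7*pi/16)**2/2 - I*sqrt(1/2 - sqrt(2)/4)*exp(-2*I*pi/3)*sin(7*pi/16)**2/2 on |010>, sqrt(sqrt(2)/4 + 1/2)*exp(-2*I*pi/3)*sin(7*pi/16)**2/2 - sqrt(sqrt(2)/4 + 1/2)*exp(2*I*pi/3)*sin(7*pi/16)**2/2 + sqrt(sqrt(2)/4 + 1/2)*exp(-2*I*pi/3)*cos(7*pi/16)**2/2 - sqrt(sqrt(2)/4 + 1/2)*exp(2*I*pi/3)*cos(7*pi/16)**2/2 on |011>, 0 on |100>, 0 on |101>, 0 on |110>, 0 on |111>. Key observation: steps 1-8 multiply out to the identity, so the circuit reduces to the remaining gates.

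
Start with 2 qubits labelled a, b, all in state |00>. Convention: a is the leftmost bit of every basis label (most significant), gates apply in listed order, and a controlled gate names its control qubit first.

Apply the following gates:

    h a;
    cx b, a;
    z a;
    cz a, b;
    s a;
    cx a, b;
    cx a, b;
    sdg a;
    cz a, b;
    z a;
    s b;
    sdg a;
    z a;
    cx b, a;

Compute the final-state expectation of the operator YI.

The observable YI averages to 1.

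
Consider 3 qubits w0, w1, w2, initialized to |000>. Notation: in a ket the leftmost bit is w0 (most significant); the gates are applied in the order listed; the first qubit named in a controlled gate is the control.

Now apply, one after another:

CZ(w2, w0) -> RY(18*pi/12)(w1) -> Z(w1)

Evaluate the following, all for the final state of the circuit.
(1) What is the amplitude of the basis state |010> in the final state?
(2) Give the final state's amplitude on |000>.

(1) The final state's coefficient on |010> equals -sqrt(2)/2.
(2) |000> carries amplitude -sqrt(2)/2 in the final state.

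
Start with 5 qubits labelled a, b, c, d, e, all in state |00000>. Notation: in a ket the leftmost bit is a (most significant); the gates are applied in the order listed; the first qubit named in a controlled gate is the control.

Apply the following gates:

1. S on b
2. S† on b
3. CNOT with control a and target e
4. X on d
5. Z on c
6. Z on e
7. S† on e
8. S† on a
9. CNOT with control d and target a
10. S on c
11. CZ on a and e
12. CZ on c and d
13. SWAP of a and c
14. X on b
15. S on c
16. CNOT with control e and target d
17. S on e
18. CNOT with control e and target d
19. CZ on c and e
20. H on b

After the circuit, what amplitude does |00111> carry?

The amplitude on |00111> is 0.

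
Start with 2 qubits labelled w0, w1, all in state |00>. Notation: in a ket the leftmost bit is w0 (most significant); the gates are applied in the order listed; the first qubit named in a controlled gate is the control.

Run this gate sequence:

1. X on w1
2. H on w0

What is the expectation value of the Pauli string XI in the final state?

The observable XI averages to 1.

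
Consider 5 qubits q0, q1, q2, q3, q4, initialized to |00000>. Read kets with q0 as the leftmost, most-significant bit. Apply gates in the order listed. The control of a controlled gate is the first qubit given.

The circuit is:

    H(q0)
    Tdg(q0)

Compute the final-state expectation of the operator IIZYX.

The observable IIZYX averages to 0.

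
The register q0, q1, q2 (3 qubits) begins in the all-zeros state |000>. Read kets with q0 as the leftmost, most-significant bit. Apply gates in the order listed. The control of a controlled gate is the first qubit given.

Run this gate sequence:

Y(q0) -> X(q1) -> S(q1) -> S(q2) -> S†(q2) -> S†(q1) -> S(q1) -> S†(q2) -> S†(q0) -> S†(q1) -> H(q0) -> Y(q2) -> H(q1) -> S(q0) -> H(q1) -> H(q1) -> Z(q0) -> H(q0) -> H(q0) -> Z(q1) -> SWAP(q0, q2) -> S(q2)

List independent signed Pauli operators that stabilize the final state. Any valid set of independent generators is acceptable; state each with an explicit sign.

The stabilizer group can be generated by +IXI, -IIX, -ZII, among other valid generating sets.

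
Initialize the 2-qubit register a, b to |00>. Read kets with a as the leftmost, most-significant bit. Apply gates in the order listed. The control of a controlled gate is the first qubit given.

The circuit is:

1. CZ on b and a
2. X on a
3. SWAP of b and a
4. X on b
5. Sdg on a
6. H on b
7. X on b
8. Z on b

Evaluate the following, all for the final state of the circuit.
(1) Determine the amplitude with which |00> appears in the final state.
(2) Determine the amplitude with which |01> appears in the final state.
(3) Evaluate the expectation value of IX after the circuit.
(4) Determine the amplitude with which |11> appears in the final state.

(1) The final state's coefficient on |00> equals sqrt(2)/2.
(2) The amplitude on |01> is -sqrt(2)/2.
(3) The expectation value of IX is -1.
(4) The final state's coefficient on |11> equals 0.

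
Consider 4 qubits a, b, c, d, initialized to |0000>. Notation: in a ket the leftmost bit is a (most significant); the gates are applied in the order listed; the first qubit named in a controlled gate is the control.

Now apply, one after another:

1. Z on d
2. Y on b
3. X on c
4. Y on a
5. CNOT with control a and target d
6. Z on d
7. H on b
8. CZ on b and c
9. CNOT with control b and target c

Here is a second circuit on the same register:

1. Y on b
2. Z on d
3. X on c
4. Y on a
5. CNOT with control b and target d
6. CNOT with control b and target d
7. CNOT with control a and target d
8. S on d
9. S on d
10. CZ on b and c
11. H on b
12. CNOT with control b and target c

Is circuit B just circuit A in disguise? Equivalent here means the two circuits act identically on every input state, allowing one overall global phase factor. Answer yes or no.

No, they are not equivalent — no single phase factor reconciles the two unitaries.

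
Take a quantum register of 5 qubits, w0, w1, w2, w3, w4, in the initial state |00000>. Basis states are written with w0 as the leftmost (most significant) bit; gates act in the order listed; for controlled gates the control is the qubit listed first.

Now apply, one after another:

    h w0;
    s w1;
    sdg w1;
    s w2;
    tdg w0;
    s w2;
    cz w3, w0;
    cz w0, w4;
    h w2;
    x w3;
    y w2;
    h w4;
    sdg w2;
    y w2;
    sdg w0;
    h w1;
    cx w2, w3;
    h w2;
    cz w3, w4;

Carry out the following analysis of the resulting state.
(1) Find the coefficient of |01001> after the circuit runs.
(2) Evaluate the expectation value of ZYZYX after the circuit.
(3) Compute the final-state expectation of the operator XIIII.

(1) The final state's coefficient on |01001> equals sqrt(2)/8.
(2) The observable ZYZYX averages to 0.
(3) The expectation value of XIIII is -sqrt(2)/2.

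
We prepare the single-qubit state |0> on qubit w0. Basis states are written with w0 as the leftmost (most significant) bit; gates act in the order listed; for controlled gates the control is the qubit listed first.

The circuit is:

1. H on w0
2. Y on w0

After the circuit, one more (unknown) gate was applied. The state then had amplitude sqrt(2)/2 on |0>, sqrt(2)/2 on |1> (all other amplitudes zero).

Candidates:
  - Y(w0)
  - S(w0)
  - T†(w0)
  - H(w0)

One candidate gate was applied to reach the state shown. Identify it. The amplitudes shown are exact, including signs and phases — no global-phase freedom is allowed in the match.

The unique candidate consistent with the amplitudes is Y(w0).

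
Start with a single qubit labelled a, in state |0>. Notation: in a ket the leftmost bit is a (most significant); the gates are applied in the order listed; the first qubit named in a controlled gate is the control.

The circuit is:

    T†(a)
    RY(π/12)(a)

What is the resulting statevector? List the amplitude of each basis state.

The final amplitudes are sqrt(2 - sqrt(2))/4 + sqrt(3*sqrt(2) + 6)/4 on |0>, -sqrt(6 - 3*sqrt(2))/4 + sqrt(sqrt(2) + 2)/4 on |1>.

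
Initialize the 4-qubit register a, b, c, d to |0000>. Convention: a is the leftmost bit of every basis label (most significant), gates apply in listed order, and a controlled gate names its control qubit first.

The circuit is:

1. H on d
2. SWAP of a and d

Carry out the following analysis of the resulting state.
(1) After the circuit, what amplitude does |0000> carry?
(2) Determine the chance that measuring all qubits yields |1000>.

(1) |0000> carries amplitude sqrt(2)/2 in the final state.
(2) A full measurement returns |1000> with probability 1/2.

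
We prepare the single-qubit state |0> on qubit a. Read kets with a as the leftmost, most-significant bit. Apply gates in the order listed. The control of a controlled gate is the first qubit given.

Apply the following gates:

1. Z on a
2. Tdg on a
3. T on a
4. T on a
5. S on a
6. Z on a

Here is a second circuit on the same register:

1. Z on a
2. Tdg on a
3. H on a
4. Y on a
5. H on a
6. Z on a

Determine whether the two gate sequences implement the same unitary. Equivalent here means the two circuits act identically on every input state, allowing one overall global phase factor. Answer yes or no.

No — the two circuits implement different unitaries, even allowing a global phase.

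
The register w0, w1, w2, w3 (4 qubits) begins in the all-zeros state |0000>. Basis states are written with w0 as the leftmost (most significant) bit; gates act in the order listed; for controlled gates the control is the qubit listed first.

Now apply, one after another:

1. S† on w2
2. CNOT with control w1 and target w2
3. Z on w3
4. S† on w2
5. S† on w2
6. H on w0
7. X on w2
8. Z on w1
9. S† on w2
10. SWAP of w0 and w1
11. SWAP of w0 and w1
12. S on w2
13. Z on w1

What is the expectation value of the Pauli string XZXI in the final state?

The observable XZXI averages to 0. Key observation: steps 8-13 multiply out to the identity, so the circuit reduces to the remaining gates.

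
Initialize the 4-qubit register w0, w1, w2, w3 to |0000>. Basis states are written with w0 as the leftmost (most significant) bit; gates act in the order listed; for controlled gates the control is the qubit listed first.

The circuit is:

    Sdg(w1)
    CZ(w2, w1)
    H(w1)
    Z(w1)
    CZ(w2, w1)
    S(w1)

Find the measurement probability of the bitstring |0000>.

A full measurement returns |0000> with probability 1/2.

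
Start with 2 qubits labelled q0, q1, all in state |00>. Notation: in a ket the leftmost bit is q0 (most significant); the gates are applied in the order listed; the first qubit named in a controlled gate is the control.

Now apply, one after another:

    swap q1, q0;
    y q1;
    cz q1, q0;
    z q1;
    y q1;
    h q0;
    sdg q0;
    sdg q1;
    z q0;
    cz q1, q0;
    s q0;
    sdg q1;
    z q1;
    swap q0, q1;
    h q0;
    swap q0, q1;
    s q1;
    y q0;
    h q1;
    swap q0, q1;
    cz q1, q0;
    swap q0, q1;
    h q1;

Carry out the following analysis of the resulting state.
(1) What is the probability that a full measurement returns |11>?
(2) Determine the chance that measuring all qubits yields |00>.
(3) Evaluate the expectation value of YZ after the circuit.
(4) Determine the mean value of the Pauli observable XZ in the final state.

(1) Outcome |11> occurs with probability 1/4.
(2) A full measurement returns |00> with probability 1/4.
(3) The expectation value of YZ is 1.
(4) The observable XZ averages to 0.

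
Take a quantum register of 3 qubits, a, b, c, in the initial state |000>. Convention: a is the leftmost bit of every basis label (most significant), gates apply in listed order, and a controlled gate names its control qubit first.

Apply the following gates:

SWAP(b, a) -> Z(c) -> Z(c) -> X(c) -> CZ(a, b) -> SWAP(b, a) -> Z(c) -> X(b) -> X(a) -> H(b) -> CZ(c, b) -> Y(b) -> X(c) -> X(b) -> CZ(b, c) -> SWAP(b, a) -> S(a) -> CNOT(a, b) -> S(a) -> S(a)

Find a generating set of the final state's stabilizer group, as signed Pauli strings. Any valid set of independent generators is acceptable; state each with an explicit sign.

The stabilizer group can be generated by -XYI, -ZZI, +IIZ, among other valid generating sets.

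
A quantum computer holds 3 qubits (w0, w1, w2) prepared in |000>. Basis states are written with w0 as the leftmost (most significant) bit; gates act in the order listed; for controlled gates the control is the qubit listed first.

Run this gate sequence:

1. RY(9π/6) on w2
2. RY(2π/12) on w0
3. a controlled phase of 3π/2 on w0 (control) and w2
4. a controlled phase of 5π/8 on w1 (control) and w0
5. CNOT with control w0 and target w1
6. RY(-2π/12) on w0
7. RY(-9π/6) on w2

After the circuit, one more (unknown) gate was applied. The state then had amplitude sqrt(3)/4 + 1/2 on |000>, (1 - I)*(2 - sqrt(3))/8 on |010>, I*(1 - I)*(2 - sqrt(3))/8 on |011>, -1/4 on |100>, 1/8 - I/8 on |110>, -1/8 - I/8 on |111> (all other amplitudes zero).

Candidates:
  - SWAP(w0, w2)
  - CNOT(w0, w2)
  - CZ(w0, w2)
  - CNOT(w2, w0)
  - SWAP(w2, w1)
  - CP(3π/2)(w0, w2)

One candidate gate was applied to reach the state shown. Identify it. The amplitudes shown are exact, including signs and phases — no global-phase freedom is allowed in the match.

It was CZ(w0, w2) that produced the state shown.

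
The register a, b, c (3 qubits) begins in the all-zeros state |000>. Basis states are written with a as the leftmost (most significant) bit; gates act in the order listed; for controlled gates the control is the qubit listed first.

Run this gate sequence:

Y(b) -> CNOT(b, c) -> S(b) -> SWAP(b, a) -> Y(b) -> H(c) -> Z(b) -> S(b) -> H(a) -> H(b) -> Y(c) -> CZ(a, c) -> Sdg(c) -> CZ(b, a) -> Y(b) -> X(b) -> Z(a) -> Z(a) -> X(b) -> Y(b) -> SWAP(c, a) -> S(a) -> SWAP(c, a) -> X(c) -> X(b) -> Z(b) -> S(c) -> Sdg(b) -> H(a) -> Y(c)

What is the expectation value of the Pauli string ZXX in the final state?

The expectation value of ZXX is 1.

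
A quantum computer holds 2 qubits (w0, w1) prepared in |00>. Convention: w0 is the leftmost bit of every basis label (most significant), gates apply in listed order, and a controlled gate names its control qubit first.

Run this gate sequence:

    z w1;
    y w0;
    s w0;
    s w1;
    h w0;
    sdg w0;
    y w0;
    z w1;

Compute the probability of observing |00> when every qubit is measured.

A full measurement returns |00> with probability 1/2.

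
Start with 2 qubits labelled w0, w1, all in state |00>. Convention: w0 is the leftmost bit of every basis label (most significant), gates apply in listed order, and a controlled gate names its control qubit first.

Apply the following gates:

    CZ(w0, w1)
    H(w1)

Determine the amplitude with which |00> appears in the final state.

The final state's coefficient on |00> equals sqrt(2)/2.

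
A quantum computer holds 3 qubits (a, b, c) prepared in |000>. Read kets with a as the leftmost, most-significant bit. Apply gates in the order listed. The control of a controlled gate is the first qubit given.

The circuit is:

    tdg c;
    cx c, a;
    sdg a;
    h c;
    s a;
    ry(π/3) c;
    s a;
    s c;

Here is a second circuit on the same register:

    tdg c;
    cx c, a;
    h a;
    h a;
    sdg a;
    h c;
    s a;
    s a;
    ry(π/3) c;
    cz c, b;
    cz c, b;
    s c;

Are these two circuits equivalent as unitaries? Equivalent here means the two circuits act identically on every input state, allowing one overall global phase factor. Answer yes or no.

Yes — the two circuits implement the same unitary up to a global phase.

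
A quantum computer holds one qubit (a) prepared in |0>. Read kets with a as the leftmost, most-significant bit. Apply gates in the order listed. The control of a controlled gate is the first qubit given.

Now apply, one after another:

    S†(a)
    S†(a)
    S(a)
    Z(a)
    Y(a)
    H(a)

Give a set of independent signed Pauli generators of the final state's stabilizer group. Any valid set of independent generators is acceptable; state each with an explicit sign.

The final state is stabilized by the group generated by -X; other independent generating sets are equally valid.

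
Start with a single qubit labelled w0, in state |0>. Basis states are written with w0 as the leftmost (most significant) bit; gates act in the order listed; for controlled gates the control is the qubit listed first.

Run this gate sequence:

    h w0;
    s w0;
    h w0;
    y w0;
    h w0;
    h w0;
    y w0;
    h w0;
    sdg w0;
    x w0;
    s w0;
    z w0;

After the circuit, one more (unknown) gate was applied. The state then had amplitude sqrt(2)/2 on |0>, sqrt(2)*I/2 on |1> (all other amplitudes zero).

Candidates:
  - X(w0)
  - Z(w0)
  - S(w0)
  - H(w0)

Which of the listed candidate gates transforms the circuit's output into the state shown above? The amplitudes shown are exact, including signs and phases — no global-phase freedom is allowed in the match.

It was Z(w0) that produced the state shown. Key observation: steps 2-9 multiply out to the identity, so the circuit reduces to the remaining gates.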